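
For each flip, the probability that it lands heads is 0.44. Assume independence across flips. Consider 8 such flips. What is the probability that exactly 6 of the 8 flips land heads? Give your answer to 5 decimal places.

0.06372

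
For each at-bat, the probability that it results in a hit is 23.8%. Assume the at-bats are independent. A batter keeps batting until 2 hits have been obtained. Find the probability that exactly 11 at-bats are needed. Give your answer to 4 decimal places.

0.0491

Y = trial on which the second success occurs; negative binomial, r=2, p=0.238.
P(Y=11) = C(10,1) · p^2 · (1−p)^9
= 10 · 0.056644 · 0.086615 = 0.049062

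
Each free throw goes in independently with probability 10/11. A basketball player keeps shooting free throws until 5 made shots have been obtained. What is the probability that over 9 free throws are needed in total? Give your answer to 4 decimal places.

Needing more than 9 free throws ⇔ fewer than 5 successes in the first 9. With X ~ Binomial(9, 0.909091), P(Y > 9) = P(X ≤ 4).
  k=0: C(9,0)·0.909091^0·0.090909^9 = 0.000000
  k=1: C(9,1)·0.909091^1·0.090909^8 = 0.000000
  k=2: C(9,2)·0.909091^2·0.090909^7 = 0.000002
  k=3: C(9,3)·0.909091^3·0.090909^6 = 0.000036
  k=4: C(9,4)·0.909091^4·0.090909^5 = 0.000534
P(X ≤ 4) = 0.000572

0.0006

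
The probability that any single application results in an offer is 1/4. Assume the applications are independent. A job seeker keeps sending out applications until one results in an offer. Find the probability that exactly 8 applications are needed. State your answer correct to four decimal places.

0.0334

Geometric (trials to first success), p = 0.25.
P(Y = 8) = (1−p)^7 · p = 0.13348 · 0.25 = 0.033371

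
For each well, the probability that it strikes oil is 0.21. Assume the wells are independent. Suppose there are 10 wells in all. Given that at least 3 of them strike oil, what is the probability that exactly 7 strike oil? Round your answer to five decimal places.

0.00302

X ~ Binomial(10, 0.21). Want P(X=7 | X≥3) = P(X=7) / P(X≥3).
P(X=7) = C(10,7)·0.21^7·0.79^3 = 0.0010656
P(X≥3) = 1 − 0.0946828 − 0.2516884 − 0.3010702 = 0.3525586
Ratio = 0.0010656 / 0.3525586 = 0.0030225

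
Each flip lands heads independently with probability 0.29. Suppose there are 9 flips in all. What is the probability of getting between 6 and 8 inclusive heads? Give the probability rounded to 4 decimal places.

0.0213

X ~ Binomial(9, 0.29); P(6 ≤ X ≤ 8) = Σ C(9,k) p^k (1−p)^(9−k) over k:
  k=6: C(9,6)·0.29^6·0.71^3 = 0.017883
  k=7: C(9,7)·0.29^7·0.71^2 = 0.003130
  k=8: C(9,8)·0.29^8·0.71^1 = 0.000320
Total = 0.021333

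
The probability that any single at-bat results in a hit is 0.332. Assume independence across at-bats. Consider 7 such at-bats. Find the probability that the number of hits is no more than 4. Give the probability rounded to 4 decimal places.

0.9555

X ~ Binomial(7, 0.332); P(X ≤ 4) = Σ C(7,k) p^k (1−p)^(7−k) over k:
  k=0: C(7,0)·0.332^0·0.668^7 = 0.059352
  k=1: C(7,1)·0.332^1·0.668^6 = 0.206488
  k=2: C(7,2)·0.332^2·0.668^5 = 0.307877
  k=3: C(7,3)·0.332^3·0.668^4 = 0.255028
  k=4: C(7,4)·0.332^4·0.668^3 = 0.126751
Total = 0.955496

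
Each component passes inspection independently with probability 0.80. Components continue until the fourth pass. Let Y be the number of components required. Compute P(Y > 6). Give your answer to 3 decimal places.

Needing more than 6 components ⇔ fewer than 4 successes in the first 6. With X ~ Binomial(6, 0.80), P(Y > 6) = P(X ≤ 3).
  k=0: C(6,0)·0.80^0·0.20^6 = 0.00006
  k=1: C(6,1)·0.80^1·0.20^5 = 0.00154
  k=2: C(6,2)·0.80^2·0.20^4 = 0.01536
  k=3: C(6,3)·0.80^3·0.20^3 = 0.08192
P(X ≤ 3) = 0.09888

0.099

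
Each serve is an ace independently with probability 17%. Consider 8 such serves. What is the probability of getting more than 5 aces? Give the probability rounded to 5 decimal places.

0.00049

X ~ Binomial(8, 0.17); P(X ≥ 6) = Σ C(8,k) p^k (1−p)^(8−k) over k:
  k=6: C(8,6)·0.17^6·0.83^2 = 0.0004656
  k=7: C(8,7)·0.17^7·0.83^1 = 0.0000272
  k=8: C(8,8)·0.17^8·0.83^0 = 0.0000007
Total = 0.0004935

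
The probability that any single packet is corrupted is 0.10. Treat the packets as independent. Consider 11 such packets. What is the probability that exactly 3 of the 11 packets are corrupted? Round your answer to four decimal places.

0.0710

X ~ Binomial(n=11, p=0.10).
P(X=3) = C(11,3) · p^3 · (1−p)^8
= 165 · 0.001 · 0.43047 = 0.071027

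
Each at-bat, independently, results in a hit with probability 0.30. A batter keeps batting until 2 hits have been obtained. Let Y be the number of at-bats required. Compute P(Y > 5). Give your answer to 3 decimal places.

Needing more than 5 at-bats ⇔ fewer than 2 successes in the first 5. With X ~ Binomial(5, 0.30), P(Y > 5) = P(X ≤ 1).
  k=0: C(5,0)·0.30^0·0.70^5 = 0.16807
  k=1: C(5,1)·0.30^1·0.70^4 = 0.36015
P(X ≤ 1) = 0.52822

0.528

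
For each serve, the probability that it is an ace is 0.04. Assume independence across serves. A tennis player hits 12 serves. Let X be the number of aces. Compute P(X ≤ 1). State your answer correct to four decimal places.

0.9191

X ~ Binomial(12, 0.04); P(X ≤ 1) = Σ C(12,k) p^k (1−p)^(12−k) over k:
  k=0: C(12,0)·0.04^0·0.96^12 = 0.612710
  k=1: C(12,1)·0.04^1·0.96^11 = 0.306355
Total = 0.919065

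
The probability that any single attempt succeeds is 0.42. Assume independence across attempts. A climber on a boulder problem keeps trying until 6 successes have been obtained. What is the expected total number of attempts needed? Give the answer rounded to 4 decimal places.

14.2857

Y = total attempts until the sixth success; negative binomial with r=6, p=0.42.
E[Y] = r / p = 6 / 0.42 = 14.285714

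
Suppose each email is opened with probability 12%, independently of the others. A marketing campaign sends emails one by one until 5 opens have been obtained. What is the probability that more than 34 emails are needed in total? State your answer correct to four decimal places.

Needing more than 34 emails ⇔ fewer than 5 successes in the first 34. With X ~ Binomial(34, 0.12), P(Y > 34) = P(X ≤ 4).
  k=0: C(34,0)·0.12^0·0.88^34 = 0.012954
  k=1: C(34,1)·0.12^1·0.88^33 = 0.060060
  k=2: C(34,2)·0.12^2·0.88^32 = 0.135136
  k=3: C(34,3)·0.12^3·0.88^31 = 0.196561
  k=4: C(34,4)·0.12^4·0.88^30 = 0.207730
P(X ≤ 4) = 0.612442

0.6124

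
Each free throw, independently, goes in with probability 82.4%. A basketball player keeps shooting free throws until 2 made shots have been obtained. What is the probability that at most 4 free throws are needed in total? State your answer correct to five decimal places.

0.98107

Finishing within 4 free throws ⇔ at least 2 successes in the first 4. With X ~ Binomial(4, 0.824), P(Y ≤ 4) = 1 − P(X ≤ 1).
  k=0: C(4,0)·0.824^0·0.176^4 = 0.0009595
  k=1: C(4,1)·0.824^1·0.176^3 = 0.0179691
1 − 0.0189286 = 0.9810714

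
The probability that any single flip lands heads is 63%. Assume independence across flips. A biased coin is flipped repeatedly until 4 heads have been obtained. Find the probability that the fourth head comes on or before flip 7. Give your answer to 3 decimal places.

Finishing within 7 flips ⇔ at least 4 successes in the first 7. With X ~ Binomial(7, 0.63), P(Y ≤ 7) = 1 − P(X ≤ 3).
  k=0: C(7,0)·0.63^0·0.37^7 = 0.00095
  k=1: C(7,1)·0.63^1·0.37^6 = 0.01131
  k=2: C(7,2)·0.63^2·0.37^5 = 0.05780
  k=3: C(7,3)·0.63^3·0.37^4 = 0.16402
1 − 0.23408 = 0.76592

0.766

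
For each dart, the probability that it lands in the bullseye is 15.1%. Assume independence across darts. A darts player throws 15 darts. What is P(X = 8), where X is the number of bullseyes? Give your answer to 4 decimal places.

X ~ Binomial(n=15, p=0.151).
P(X=8) = C(15,8) · p^8 · (1−p)^7
= 6435 · 2.7028e-07 · 0.31795 = 0.000553

0.0006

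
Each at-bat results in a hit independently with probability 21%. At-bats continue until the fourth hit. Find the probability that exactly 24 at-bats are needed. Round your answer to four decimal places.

Y = trial on which the fourth success occurs; negative binomial, r=4, p=0.21.
P(Y=24) = C(23,3) · p^4 · (1−p)^20
= 1771 · 0.0019448 · 0.0089648 = 0.030877

0.0309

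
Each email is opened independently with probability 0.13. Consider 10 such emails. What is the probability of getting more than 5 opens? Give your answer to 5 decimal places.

0.00063

X ~ Binomial(10, 0.13); P(X ≥ 6) = Σ C(10,k) p^k (1−p)^(10−k) over k:
  k=6: C(10,6)·0.13^6·0.87^4 = 0.0005807
  k=7: C(10,7)·0.13^7·0.87^3 = 0.0000496
  k=8: C(10,8)·0.13^8·0.87^2 = 0.0000028
  k=9: C(10,9)·0.13^9·0.87^1 = 0.0000001
  k=10: C(10,10)·0.13^10·0.87^0 = 0.0000000
Total = 0.0006332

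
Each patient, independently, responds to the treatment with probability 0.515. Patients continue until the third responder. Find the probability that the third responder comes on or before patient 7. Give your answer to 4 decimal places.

Finishing within 7 patients ⇔ at least 3 successes in the first 7. With X ~ Binomial(7, 0.515), P(Y ≤ 7) = 1 − P(X ≤ 2).
  k=0: C(7,0)·0.515^0·0.485^7 = 0.006312
  k=1: C(7,1)·0.515^1·0.485^6 = 0.046920
  k=2: C(7,2)·0.515^2·0.485^5 = 0.149466
1 − 0.202698 = 0.797302

0.7973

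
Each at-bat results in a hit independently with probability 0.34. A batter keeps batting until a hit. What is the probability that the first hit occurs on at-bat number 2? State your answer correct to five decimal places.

Geometric (trials to first success), p = 0.34.
P(Y = 2) = (1−p)^1 · p = 0.66 · 0.34 = 0.2244000

0.22440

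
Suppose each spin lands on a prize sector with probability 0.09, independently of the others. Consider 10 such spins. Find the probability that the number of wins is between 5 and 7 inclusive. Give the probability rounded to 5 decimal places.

0.00101

X ~ Binomial(10, 0.09); P(5 ≤ X ≤ 7) = Σ C(10,k) p^k (1−p)^(10−k) over k:
  k=5: C(10,5)·0.09^5·0.91^5 = 0.0009286
  k=6: C(10,6)·0.09^6·0.91^4 = 0.0000765
  k=7: C(10,7)·0.09^7·0.91^3 = 0.0000043
Total = 0.0010094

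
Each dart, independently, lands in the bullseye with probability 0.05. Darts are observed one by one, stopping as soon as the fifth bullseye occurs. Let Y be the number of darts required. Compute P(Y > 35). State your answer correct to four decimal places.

Needing more than 35 darts ⇔ fewer than 5 successes in the first 35. With X ~ Binomial(35, 0.05), P(Y > 35) = P(X ≤ 4).
  k=0: C(35,0)·0.05^0·0.95^35 = 0.166083
  k=1: C(35,1)·0.05^1·0.95^34 = 0.305943
  k=2: C(35,2)·0.05^2·0.95^33 = 0.273739
  k=3: C(35,3)·0.05^3·0.95^32 = 0.158480
  k=4: C(35,4)·0.05^4·0.95^31 = 0.066729
P(X ≤ 4) = 0.970974

0.9710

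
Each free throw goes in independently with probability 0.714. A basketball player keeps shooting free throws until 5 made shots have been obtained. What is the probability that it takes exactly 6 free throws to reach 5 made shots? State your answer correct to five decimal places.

Y = trial on which the fifth success occurs; negative binomial, r=5, p=0.714.
P(Y=6) = C(5,4) · p^5 · (1−p)^1
= 5 · 0.18556 · 0.286 = 0.2653549

0.26535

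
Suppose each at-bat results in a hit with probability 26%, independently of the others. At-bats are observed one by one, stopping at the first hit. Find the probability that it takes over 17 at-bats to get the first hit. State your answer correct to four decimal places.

Y = number of at-bats to the first success; geometric, p = 0.26.
P(Y > 17) = P(first 17 all fail) = (1−p)^17 = 0.005983

0.0060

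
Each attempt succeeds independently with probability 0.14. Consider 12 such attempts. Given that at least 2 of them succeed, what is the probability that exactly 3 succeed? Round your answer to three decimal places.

0.301

X ~ Binomial(12, 0.14). Want P(X=3 | X≥2) = P(X=3) / P(X≥2).
P(X=3) = C(12,3)·0.14^3·0.86^9 = 0.15534
P(X≥2) = 1 − 0.16367 − 0.31974 = 0.51659
Ratio = 0.15534 / 0.51659 = 0.30071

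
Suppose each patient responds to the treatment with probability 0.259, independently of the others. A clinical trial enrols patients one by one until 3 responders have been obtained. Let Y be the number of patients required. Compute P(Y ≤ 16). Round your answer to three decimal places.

Finishing within 16 patients ⇔ at least 3 successes in the first 16. With X ~ Binomial(16, 0.259), P(Y ≤ 16) = 1 − P(X ≤ 2).
  k=0: C(16,0)·0.259^0·0.741^16 = 0.00826
  k=1: C(16,1)·0.259^1·0.741^15 = 0.04621
  k=2: C(16,2)·0.259^2·0.741^14 = 0.12113
1 − 0.17559 = 0.82441

0.824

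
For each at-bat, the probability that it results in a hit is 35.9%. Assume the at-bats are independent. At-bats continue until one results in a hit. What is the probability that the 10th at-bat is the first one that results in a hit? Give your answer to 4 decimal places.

Geometric (trials to first success), p = 0.359.
P(Y = 10) = (1−p)^9 · p = 0.018269 · 0.359 = 0.006559

0.0066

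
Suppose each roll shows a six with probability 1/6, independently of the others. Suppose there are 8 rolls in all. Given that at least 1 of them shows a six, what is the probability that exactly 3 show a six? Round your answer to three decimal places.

0.136

X ~ Binomial(8, 0.166667). Want P(X=3 | X≥1) = P(X=3) / P(X≥1).
P(X=3) = C(8,3)·0.166667^3·0.833333^5 = 0.10419
P(X≥1) = 1 − 0.23257 = 0.76743
Ratio = 0.10419 / 0.76743 = 0.13577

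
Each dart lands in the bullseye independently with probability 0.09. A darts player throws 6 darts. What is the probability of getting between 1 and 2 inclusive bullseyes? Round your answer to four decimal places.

0.4203

X ~ Binomial(6, 0.09); P(1 ≤ X ≤ 2) = Σ C(6,k) p^k (1−p)^(6−k) over k:
  k=1: C(6,1)·0.09^1·0.91^5 = 0.336977
  k=2: C(6,2)·0.09^2·0.91^4 = 0.083319
Total = 0.420296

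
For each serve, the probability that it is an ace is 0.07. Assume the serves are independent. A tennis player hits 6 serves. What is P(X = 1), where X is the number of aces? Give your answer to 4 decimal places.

0.2922

X ~ Binomial(n=6, p=0.07).
P(X=1) = C(6,1) · p^1 · (1−p)^5
= 6 · 0.07 · 0.69569 = 0.292189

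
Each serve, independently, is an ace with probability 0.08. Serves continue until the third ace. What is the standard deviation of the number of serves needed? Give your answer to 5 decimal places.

20.76656

Y = total serves until the third success; negative binomial with r=3, p=0.08.
SD(Y) = √[r(1−p)/p²] = √(431.2500000) = 20.7665597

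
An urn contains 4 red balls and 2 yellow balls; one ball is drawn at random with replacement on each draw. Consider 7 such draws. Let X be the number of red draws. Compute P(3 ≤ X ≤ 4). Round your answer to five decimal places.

0.38409

X ~ Binomial(7, 0.666667); P(3 ≤ X ≤ 4) = Σ C(7,k) p^k (1−p)^(7−k) over k:
  k=3: C(7,3)·0.666667^3·0.333333^4 = 0.1280293
  k=4: C(7,4)·0.666667^4·0.333333^3 = 0.2560585
Total = 0.3840878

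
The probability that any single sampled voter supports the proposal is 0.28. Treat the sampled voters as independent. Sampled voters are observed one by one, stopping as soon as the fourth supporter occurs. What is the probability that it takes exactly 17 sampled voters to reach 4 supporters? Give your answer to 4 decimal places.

0.0481

Y = trial on which the fourth success occurs; negative binomial, r=4, p=0.28.
P(Y=17) = C(16,3) · p^4 · (1−p)^13
= 560 · 0.0061466 · 0.013974 = 0.048100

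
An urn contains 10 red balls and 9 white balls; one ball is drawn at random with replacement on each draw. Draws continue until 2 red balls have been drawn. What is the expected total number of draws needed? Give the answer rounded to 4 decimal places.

3.8000

Y = total draws until the second success; negative binomial with r=2, p=0.526316.
E[Y] = r / p = 2 / 0.526316 = 3.800000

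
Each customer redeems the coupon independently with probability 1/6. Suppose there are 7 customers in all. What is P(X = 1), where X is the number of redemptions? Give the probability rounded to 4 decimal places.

0.3907

X ~ Binomial(n=7, p=0.166667).
P(X=1) = C(7,1) · p^1 · (1−p)^6
= 7 · 0.16667 · 0.3349 = 0.390714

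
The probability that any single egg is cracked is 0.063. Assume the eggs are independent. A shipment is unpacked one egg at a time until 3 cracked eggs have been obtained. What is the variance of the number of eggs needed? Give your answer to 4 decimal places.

708.2389

Y = total eggs until the third success; negative binomial with r=3, p=0.063.
Var(Y) = r(1−p)/p² = 3·0.937 / 0.063² = 708.238851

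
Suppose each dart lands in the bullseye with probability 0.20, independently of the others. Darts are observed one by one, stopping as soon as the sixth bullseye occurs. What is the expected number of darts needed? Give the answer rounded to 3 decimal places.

Y = total darts until the sixth success; negative binomial with r=6, p=0.20.
E[Y] = r / p = 6 / 0.20 = 30.00000

30.000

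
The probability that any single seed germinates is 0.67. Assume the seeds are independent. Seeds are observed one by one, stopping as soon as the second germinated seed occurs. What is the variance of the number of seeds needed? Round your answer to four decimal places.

1.4703

Y = total seeds until the second success; negative binomial with r=2, p=0.67.
Var(Y) = r(1−p)/p² = 2·0.33 / 0.67² = 1.470261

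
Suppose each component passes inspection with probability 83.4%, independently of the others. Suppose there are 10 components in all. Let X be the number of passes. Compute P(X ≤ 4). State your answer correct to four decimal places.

0.0024

X ~ Binomial(10, 0.834); P(X ≤ 4) = Σ C(10,k) p^k (1−p)^(10−k) over k:
  k=0: C(10,0)·0.834^0·0.166^10 = 0.000000
  k=1: C(10,1)·0.834^1·0.166^9 = 0.000001
  k=2: C(10,2)·0.834^2·0.166^8 = 0.000018
  k=3: C(10,3)·0.834^3·0.166^7 = 0.000242
  k=4: C(10,4)·0.834^4·0.166^6 = 0.002126
Total = 0.002386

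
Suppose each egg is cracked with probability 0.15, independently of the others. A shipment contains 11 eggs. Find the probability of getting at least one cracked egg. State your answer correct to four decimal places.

P(at least one) = 1 − P(none) = 1 − (1 − 0.15)^11
= 1 − 0.167343 = 0.832657

0.8327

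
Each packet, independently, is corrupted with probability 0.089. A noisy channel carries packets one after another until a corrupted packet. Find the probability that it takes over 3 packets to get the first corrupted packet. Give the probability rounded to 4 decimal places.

Y = number of packets to the first success; geometric, p = 0.089.
P(Y > 3) = P(first 3 all fail) = (1−p)^3 = 0.756058

0.7561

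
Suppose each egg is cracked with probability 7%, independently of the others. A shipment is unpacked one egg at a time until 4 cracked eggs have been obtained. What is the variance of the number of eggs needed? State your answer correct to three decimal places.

Y = total eggs until the fourth success; negative binomial with r=4, p=0.07.
Var(Y) = r(1−p)/p² = 4·0.93 / 0.07² = 759.18367

759.184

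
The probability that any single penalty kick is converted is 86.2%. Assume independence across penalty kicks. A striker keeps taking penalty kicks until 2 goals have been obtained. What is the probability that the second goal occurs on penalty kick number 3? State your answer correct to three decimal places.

Y = trial on which the second success occurs; negative binomial, r=2, p=0.862.
P(Y=3) = C(2,1) · p^2 · (1−p)^1
= 2 · 0.74304 · 0.138 = 0.20508

0.205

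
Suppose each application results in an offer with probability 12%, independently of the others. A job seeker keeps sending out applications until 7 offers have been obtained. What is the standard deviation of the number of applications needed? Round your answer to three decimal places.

20.683

Y = total applications until the seventh success; negative binomial with r=7, p=0.12.
SD(Y) = √[r(1−p)/p²] = √(427.77778) = 20.68279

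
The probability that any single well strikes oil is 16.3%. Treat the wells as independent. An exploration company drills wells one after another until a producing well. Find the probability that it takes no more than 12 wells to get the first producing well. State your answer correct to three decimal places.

Y = number of wells to the first success; geometric, p = 0.163.
P(Y ≤ 12) = 1 − (1−p)^12 = 1 − 0.11822 = 0.88178

0.882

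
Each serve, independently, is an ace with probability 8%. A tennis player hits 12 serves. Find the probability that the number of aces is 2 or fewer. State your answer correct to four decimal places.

X ~ Binomial(12, 0.08); P(X ≤ 2) = Σ C(12,k) p^k (1−p)^(12−k) over k:
  k=0: C(12,0)·0.08^0·0.92^12 = 0.367666
  k=1: C(12,1)·0.08^1·0.92^11 = 0.383652
  k=2: C(12,2)·0.08^2·0.92^10 = 0.183486
Total = 0.934804

0.9348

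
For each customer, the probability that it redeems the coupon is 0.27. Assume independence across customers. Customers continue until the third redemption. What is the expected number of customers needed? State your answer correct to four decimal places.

11.1111

Y = total customers until the third success; negative binomial with r=3, p=0.27.
E[Y] = r / p = 3 / 0.27 = 11.111111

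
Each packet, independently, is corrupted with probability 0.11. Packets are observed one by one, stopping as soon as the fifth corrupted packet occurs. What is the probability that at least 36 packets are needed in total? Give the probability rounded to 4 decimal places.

0.6601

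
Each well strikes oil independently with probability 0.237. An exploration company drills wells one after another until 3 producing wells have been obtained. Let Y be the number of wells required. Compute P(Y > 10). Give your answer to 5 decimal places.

0.56493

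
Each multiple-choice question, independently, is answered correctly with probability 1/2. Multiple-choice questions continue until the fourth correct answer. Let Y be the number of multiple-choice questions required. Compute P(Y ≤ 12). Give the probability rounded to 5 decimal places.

Finishing within 12 multiple-choice questions ⇔ at least 4 successes in the first 12. With X ~ Binomial(12, 0.50), P(Y ≤ 12) = 1 − P(X ≤ 3).
  k=0: C(12,0)·0.50^0·0.50^12 = 0.0002441
  k=1: C(12,1)·0.50^1·0.50^11 = 0.0029297
  k=2: C(12,2)·0.50^2·0.50^10 = 0.0161133
  k=3: C(12,3)·0.50^3·0.50^9 = 0.0537109
1 − 0.0729980 = 0.9270020

0.92700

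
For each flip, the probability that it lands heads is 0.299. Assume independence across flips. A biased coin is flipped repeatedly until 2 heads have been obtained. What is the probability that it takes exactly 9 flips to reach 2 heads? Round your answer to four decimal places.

0.0595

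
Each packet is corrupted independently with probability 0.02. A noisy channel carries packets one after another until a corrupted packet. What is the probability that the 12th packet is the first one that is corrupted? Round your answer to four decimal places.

0.0160

Geometric (trials to first success), p = 0.02.
P(Y = 12) = (1−p)^11 · p = 0.80073 · 0.02 = 0.016015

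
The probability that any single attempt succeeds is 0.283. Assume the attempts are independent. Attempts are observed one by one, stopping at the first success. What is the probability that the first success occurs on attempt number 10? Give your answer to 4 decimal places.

Geometric (trials to first success), p = 0.283.
P(Y = 10) = (1−p)^9 · p = 0.050081 · 0.283 = 0.014173

0.0142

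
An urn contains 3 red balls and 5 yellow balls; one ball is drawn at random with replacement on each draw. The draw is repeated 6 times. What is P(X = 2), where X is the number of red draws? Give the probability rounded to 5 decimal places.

X ~ Binomial(n=6, p=0.375).
P(X=2) = C(6,2) · p^2 · (1−p)^4
= 15 · 0.14062 · 0.15259 = 0.3218651

0.32187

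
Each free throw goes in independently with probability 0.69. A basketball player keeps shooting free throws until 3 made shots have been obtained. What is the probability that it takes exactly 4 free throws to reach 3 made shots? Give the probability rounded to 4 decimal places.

0.3055

Y = trial on which the third success occurs; negative binomial, r=3, p=0.69.
P(Y=4) = C(3,2) · p^3 · (1−p)^1
= 3 · 0.32851 · 0.31 = 0.305513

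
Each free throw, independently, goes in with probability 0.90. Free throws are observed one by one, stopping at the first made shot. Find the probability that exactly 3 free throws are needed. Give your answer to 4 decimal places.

0.0090

Geometric (trials to first success), p = 0.90.
P(Y = 3) = (1−p)^2 · p = 0.01 · 0.90 = 0.009000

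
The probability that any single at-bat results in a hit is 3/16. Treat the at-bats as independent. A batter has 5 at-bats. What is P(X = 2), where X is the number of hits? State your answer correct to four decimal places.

0.1886

X ~ Binomial(n=5, p=0.1875).
P(X=2) = C(5,2) · p^2 · (1−p)^3
= 10 · 0.035156 · 0.53638 = 0.188570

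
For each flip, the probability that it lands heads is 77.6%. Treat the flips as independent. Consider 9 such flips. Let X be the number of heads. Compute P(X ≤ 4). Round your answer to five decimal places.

0.03138

X ~ Binomial(9, 0.776); P(X ≤ 4) = Σ C(9,k) p^k (1−p)^(9−k) over k:
  k=0: C(9,0)·0.776^0·0.224^9 = 0.0000014
  k=1: C(9,1)·0.776^1·0.224^8 = 0.0000443
  k=2: C(9,2)·0.776^2·0.224^7 = 0.0006134
  k=3: C(9,3)·0.776^3·0.224^6 = 0.0049585
  k=4: C(9,4)·0.776^4·0.224^5 = 0.0257666
Total = 0.0313843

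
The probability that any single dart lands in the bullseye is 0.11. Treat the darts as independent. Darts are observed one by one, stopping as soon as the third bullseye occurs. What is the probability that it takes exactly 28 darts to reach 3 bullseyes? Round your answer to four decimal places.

Y = trial on which the third success occurs; negative binomial, r=3, p=0.11.
P(Y=28) = C(27,2) · p^3 · (1−p)^25
= 351 · 0.001331 · 0.054294 = 0.025365

0.0254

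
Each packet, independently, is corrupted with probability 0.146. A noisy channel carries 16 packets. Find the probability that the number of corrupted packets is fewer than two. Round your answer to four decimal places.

X ~ Binomial(16, 0.146); P(X ≤ 1) = Σ C(16,k) p^k (1−p)^(16−k) over k:
  k=0: C(16,0)·0.146^0·0.854^16 = 0.080043
  k=1: C(16,1)·0.146^1·0.854^15 = 0.218948
Total = 0.298991

0.2990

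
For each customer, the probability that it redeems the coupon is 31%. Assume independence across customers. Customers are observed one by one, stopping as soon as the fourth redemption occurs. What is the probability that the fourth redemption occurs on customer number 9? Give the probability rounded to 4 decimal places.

0.0809

Y = trial on which the fourth success occurs; negative binomial, r=4, p=0.31.
P(Y=9) = C(8,3) · p^4 · (1−p)^5
= 56 · 0.0092352 · 0.1564 = 0.080887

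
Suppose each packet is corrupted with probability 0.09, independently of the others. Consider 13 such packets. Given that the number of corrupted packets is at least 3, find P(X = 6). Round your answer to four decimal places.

0.0045

X ~ Binomial(13, 0.09). Want P(X=6 | X≥3) = P(X=6) / P(X≥3).
P(X=6) = C(13,6)·0.09^6·0.91^7 = 0.000471
P(X≥3) = 1 − 0.293453 − 0.377296 − 0.223890 = 0.105361
Ratio = 0.000471 / 0.105361 = 0.004473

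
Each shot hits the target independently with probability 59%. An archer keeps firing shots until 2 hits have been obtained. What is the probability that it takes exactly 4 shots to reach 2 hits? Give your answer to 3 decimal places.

0.176

Y = trial on which the second success occurs; negative binomial, r=2, p=0.59.
P(Y=4) = C(3,1) · p^2 · (1−p)^2
= 3 · 0.3481 · 0.1681 = 0.17555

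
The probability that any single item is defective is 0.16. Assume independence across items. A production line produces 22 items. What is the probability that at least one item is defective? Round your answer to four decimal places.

P(at least one) = 1 − P(none) = 1 − (1 − 0.16)^22
= 1 − 0.021585 = 0.978415

0.9784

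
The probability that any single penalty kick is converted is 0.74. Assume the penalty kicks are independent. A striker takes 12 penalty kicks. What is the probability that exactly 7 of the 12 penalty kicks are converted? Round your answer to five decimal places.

X ~ Binomial(n=12, p=0.74).
P(X=7) = C(12,7) · p^7 · (1−p)^5
= 792 · 0.12151 · 0.0011881 = 0.1143442

0.11434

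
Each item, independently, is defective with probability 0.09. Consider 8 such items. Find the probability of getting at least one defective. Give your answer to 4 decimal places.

P(at least one) = 1 − P(none) = 1 − (1 − 0.09)^8
= 1 − 0.470253 = 0.529747

0.5297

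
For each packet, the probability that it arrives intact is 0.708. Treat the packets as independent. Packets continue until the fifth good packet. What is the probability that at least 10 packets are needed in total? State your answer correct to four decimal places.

0.0893

Needing more than 9 packets ⇔ fewer than 5 successes in the first 9. With X ~ Binomial(9, 0.708), P(Y > 9) = P(X ≤ 4).
  k=0: C(9,0)·0.708^0·0.292^9 = 0.000015
  k=1: C(9,1)·0.708^1·0.292^8 = 0.000337
  k=2: C(9,2)·0.708^2·0.292^7 = 0.003266
  k=3: C(9,3)·0.708^3·0.292^6 = 0.018479
  k=4: C(9,4)·0.708^4·0.292^5 = 0.067208
P(X ≤ 4) = 0.089305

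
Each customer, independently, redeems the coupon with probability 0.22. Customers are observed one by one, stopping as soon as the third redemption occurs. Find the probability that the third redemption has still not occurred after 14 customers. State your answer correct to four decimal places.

Needing more than 14 customers ⇔ fewer than 3 successes in the first 14. With X ~ Binomial(14, 0.22), P(Y > 14) = P(X ≤ 2).
  k=0: C(14,0)·0.22^0·0.78^14 = 0.030855
  k=1: C(14,1)·0.22^1·0.78^13 = 0.121837
  k=2: C(14,2)·0.22^2·0.78^12 = 0.223369
P(X ≤ 2) = 0.376061

0.3761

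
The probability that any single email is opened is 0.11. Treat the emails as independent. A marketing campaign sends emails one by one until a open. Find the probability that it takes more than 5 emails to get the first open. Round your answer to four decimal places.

0.5584

Y = number of emails to the first success; geometric, p = 0.11.
P(Y > 5) = P(first 5 all fail) = (1−p)^5 = 0.558406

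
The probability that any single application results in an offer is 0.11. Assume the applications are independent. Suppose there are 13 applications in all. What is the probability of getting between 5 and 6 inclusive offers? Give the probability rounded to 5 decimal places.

0.00950

X ~ Binomial(13, 0.11); P(5 ≤ X ≤ 6) = Σ C(13,k) p^k (1−p)^(13−k) over k:
  k=5: C(13,5)·0.11^5·0.89^8 = 0.0081595
  k=6: C(13,6)·0.11^6·0.89^7 = 0.0013446
Total = 0.0095041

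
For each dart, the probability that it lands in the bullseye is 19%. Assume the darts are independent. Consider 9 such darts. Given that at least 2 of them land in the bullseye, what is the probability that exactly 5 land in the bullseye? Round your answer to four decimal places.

0.0252

X ~ Binomial(9, 0.19). Want P(X=5 | X≥2) = P(X=5) / P(X≥2).
P(X=5) = C(9,5)·0.19^5·0.81^4 = 0.013430
P(X≥2) = 1 − 0.150095 − 0.316866 = 0.533039
Ratio = 0.013430 / 0.533039 = 0.025195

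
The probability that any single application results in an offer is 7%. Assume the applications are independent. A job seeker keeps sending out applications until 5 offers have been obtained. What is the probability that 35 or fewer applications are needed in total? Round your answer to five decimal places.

0.09484

Finishing within 35 applications ⇔ at least 5 successes in the first 35. With X ~ Binomial(35, 0.07), P(Y ≤ 35) = 1 − P(X ≤ 4).
  k=0: C(35,0)·0.07^0·0.93^35 = 0.0788684
  k=1: C(35,1)·0.07^1·0.93^34 = 0.2077717
  k=2: C(35,2)·0.07^2·0.93^33 = 0.2658584
  k=3: C(35,3)·0.07^3·0.93^32 = 0.2201193
  k=4: C(35,4)·0.07^4·0.93^31 = 0.1325450
1 − 0.9051627 = 0.0948373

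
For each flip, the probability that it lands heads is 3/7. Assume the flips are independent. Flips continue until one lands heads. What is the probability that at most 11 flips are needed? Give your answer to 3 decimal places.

Y = number of flips to the first success; geometric, p = 0.428571.
P(Y ≤ 11) = 1 − (1−p)^11 = 1 − 0.00212 = 0.99788

0.998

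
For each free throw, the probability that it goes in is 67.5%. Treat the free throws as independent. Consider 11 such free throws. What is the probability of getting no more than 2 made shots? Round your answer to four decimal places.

0.0011

X ~ Binomial(11, 0.675); P(X ≤ 2) = Σ C(11,k) p^k (1−p)^(11−k) over k:
  k=0: C(11,0)·0.675^0·0.325^11 = 0.000004
  k=1: C(11,1)·0.675^1·0.325^10 = 0.000098
  k=2: C(11,2)·0.675^2·0.325^9 = 0.001014
Total = 0.001116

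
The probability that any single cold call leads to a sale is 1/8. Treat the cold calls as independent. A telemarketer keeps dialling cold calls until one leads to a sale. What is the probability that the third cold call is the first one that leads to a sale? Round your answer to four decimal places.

0.0957

Geometric (trials to first success), p = 0.125.
P(Y = 3) = (1−p)^2 · p = 0.76562 · 0.125 = 0.095703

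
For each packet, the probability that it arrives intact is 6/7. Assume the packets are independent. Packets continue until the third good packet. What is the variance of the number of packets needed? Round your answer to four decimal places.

Y = total packets until the third success; negative binomial with r=3, p=0.857143.
Var(Y) = r(1−p)/p² = 3·0.142857 / 0.857143² = 0.583333

0.5833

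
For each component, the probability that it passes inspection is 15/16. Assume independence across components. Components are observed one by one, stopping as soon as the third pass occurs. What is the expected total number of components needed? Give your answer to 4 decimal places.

3.2000

Y = total components until the third success; negative binomial with r=3, p=0.9375.
E[Y] = r / p = 3 / 0.9375 = 3.200000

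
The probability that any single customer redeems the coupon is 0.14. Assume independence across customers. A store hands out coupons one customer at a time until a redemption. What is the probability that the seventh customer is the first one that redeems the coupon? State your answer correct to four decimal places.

Geometric (trials to first success), p = 0.14.
P(Y = 7) = (1−p)^6 · p = 0.40457 · 0.14 = 0.056639

0.0566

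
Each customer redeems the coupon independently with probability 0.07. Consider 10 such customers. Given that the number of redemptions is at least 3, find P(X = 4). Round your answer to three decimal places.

X ~ Binomial(10, 0.07). Want P(X=4 | X≥3) = P(X=4) / P(X≥3).
P(X=4) = C(10,4)·0.07^4·0.93^6 = 0.00326
P(X≥3) = 1 − 0.48398 − 0.36429 − 0.12339 = 0.02834
Ratio = 0.00326 / 0.02834 = 0.11510

0.115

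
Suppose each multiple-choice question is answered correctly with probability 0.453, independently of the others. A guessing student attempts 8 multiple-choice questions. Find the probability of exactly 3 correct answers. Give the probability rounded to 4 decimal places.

X ~ Binomial(n=8, p=0.453).
P(X=3) = C(8,3) · p^3 · (1−p)^5
= 56 · 0.09296 · 0.048971 = 0.254929

0.2549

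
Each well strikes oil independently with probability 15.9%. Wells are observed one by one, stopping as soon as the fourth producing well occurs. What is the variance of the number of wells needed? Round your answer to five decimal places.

133.06436

Y = total wells until the fourth success; negative binomial with r=4, p=0.159.
Var(Y) = r(1−p)/p² = 4·0.841 / 0.159² = 133.0643566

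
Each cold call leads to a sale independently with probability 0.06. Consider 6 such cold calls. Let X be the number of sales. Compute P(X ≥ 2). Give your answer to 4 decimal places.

X ~ Binomial(6, 0.06); P(X ≥ 2) = Σ C(6,k) p^k (1−p)^(6−k) over k:
  k=2: C(6,2)·0.06^2·0.94^4 = 0.042160
  k=3: C(6,3)·0.06^3·0.94^3 = 0.003588
  k=4: C(6,4)·0.06^4·0.94^2 = 0.000172
  k=5: C(6,5)·0.06^5·0.94^1 = 0.000004
  k=6: C(6,6)·0.06^6·0.94^0 = 0.000000
Total = 0.045925

0.0459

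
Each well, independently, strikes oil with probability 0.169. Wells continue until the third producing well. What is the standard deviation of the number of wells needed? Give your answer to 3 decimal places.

9.343

Y = total wells until the third success; negative binomial with r=3, p=0.169.
SD(Y) = √[r(1−p)/p²] = √(87.28686) = 9.34274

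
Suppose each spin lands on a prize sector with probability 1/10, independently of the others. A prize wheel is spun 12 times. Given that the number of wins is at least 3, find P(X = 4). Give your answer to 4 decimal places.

0.1922

X ~ Binomial(12, 0.10). Want P(X=4 | X≥3) = P(X=4) / P(X≥3).
P(X=4) = C(12,4)·0.10^4·0.90^8 = 0.021308
P(X≥3) = 1 − 0.282430 − 0.376573 − 0.230128 = 0.110870
Ratio = 0.021308 / 0.110870 = 0.192190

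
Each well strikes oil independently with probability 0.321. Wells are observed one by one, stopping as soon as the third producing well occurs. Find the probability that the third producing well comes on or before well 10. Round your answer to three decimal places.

Finishing within 10 wells ⇔ at least 3 successes in the first 10. With X ~ Binomial(10, 0.321), P(Y ≤ 10) = 1 − P(X ≤ 2).
  k=0: C(10,0)·0.321^0·0.679^10 = 0.02083
  k=1: C(10,1)·0.321^1·0.679^9 = 0.09848
  k=2: C(10,2)·0.321^2·0.679^8 = 0.20950
1 − 0.32881 = 0.67119

0.671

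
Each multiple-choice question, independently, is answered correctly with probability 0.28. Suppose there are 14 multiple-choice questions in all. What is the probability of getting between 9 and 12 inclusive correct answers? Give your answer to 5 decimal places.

0.00502

X ~ Binomial(14, 0.28); P(9 ≤ X ≤ 12) = Σ C(14,k) p^k (1−p)^(14−k) over k:
  k=9: C(14,9)·0.28^9·0.72^5 = 0.0040978
  k=10: C(14,10)·0.28^10·0.72^4 = 0.0007968
  k=11: C(14,11)·0.28^11·0.72^3 = 0.0001127
  k=12: C(14,12)·0.28^12·0.72^2 = 0.0000110
Total = 0.0050182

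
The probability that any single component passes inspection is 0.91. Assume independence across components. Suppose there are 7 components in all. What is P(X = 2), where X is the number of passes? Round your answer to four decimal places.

0.0001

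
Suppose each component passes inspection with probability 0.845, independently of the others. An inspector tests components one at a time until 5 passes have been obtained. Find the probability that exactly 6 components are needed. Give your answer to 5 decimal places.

0.33388

Y = trial on which the fifth success occurs; negative binomial, r=5, p=0.845.
P(Y=6) = C(5,4) · p^5 · (1−p)^1
= 5 · 0.43081 · 0.155 = 0.3338760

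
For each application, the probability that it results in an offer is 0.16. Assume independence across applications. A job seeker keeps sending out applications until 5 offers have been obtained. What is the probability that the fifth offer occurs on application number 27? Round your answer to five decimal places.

0.03384

Y = trial on which the fifth success occurs; negative binomial, r=5, p=0.16.
P(Y=27) = C(26,4) · p^5 · (1−p)^22
= 14950 · 0.00010486 · 0.021585 = 0.0338365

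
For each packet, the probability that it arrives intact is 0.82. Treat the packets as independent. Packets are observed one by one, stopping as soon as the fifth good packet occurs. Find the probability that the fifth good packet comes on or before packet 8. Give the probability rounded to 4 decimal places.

Finishing within 8 packets ⇔ at least 5 successes in the first 8. With X ~ Binomial(8, 0.82), P(Y ≤ 8) = 1 − P(X ≤ 4).
  k=0: C(8,0)·0.82^0·0.18^8 = 0.000001
  k=1: C(8,1)·0.82^1·0.18^7 = 0.000040
  k=2: C(8,2)·0.82^2·0.18^6 = 0.000640
  k=3: C(8,3)·0.82^3·0.18^5 = 0.005834
  k=4: C(8,4)·0.82^4·0.18^4 = 0.033223
1 − 0.039739 = 0.960261

0.9603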